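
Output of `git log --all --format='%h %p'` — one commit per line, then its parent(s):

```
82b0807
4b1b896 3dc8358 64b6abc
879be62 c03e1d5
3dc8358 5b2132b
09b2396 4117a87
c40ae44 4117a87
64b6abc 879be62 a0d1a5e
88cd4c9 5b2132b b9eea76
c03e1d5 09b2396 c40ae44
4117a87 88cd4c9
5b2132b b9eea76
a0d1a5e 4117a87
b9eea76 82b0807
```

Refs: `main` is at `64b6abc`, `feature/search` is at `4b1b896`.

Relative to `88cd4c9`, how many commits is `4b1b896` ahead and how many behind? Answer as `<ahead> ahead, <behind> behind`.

Reachable from 4b1b896: {09b2396, 3dc8358, 4117a87, 4b1b896, 5b2132b, 64b6abc, 82b0807, 879be62, 88cd4c9, a0d1a5e, b9eea76, c03e1d5, c40ae44}.
Reachable from 88cd4c9: {5b2132b, 82b0807, 88cd4c9, b9eea76}.
Only in 4b1b896's history (ahead): {09b2396, 3dc8358, 4117a87, 4b1b896, 64b6abc, 879be62, a0d1a5e, c03e1d5, c40ae44} — 9.
Only in 88cd4c9's history (behind): {} — 0.

9 ahead, 0 behind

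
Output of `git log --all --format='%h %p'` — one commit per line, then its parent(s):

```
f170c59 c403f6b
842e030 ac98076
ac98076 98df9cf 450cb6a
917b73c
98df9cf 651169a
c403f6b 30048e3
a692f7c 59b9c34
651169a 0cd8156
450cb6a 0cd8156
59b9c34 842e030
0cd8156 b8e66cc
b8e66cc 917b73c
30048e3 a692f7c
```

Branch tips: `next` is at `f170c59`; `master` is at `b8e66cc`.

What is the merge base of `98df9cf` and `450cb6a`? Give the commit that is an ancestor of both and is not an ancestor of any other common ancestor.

0cd8156

Ancestors of 98df9cf: {0cd8156, 651169a, 917b73c, 98df9cf, b8e66cc}.
Ancestors of 450cb6a: {0cd8156, 450cb6a, 917b73c, b8e66cc}.
Common ancestors: {0cd8156, 917b73c, b8e66cc}.
Among these, 0cd8156 is not an ancestor of any other common ancestor — it is the merge base.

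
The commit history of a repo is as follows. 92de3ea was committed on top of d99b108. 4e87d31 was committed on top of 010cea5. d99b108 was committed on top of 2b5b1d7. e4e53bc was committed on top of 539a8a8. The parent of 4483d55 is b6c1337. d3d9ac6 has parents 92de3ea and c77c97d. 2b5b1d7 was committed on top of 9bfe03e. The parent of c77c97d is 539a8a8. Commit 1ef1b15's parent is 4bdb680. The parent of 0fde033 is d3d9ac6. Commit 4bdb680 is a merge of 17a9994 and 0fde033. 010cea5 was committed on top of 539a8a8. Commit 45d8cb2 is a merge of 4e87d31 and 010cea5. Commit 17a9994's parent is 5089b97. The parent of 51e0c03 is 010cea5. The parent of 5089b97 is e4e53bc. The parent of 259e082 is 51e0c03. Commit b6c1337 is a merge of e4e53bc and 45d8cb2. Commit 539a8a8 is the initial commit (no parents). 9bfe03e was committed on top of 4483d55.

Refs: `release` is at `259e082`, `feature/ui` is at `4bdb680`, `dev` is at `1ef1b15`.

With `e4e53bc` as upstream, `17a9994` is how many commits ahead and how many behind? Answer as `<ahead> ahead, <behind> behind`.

2 ahead, 0 behind

Reachable from 17a9994: {17a9994, 5089b97, 539a8a8, e4e53bc}.
Reachable from e4e53bc: {539a8a8, e4e53bc}.
Only in 17a9994's history (ahead): {17a9994, 5089b97} — 2.
Only in e4e53bc's history (behind): {} — 0.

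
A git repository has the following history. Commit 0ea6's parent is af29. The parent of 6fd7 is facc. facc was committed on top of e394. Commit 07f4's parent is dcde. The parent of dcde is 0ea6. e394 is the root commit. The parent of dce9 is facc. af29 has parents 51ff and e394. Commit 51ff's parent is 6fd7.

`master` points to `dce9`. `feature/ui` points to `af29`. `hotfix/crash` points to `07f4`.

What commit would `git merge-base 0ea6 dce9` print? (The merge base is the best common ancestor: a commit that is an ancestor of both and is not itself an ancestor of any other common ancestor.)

facc

Ancestors of 0ea6: {0ea6, 51ff, 6fd7, af29, e394, facc}.
Ancestors of dce9: {dce9, e394, facc}.
Common ancestors: {e394, facc}.
Among these, facc is not an ancestor of any other common ancestor — it is the merge base.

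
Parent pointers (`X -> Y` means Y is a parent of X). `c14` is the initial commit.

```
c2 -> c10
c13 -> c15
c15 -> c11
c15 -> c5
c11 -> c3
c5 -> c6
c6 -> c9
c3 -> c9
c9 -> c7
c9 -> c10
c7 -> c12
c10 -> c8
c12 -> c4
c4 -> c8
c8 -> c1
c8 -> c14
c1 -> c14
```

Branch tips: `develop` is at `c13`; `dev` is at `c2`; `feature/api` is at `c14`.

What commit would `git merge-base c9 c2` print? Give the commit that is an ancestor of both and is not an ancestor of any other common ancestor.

Ancestors of c9: {c1, c10, c12, c14, c4, c7, c8, c9}.
Ancestors of c2: {c1, c10, c14, c2, c8}.
Common ancestors: {c1, c10, c14, c8}.
Among these, c10 is not an ancestor of any other common ancestor — it is the merge base.

c10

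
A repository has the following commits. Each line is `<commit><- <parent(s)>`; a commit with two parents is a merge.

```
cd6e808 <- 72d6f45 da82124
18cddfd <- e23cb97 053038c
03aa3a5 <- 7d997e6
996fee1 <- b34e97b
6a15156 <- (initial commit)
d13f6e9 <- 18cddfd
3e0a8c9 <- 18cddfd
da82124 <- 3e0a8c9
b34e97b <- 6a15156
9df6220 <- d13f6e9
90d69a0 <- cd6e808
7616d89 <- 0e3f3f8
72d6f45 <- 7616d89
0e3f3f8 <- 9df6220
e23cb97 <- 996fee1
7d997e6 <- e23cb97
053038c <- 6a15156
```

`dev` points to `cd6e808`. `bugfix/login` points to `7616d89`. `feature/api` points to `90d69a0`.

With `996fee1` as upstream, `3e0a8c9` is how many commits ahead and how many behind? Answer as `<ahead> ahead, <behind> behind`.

4 ahead, 0 behind

Reachable from 3e0a8c9: {053038c, 18cddfd, 3e0a8c9, 6a15156, 996fee1, b34e97b, e23cb97}.
Reachable from 996fee1: {6a15156, 996fee1, b34e97b}.
Only in 3e0a8c9's history (ahead): {053038c, 18cddfd, 3e0a8c9, e23cb97} — 4.
Only in 996fee1's history (behind): {} — 0.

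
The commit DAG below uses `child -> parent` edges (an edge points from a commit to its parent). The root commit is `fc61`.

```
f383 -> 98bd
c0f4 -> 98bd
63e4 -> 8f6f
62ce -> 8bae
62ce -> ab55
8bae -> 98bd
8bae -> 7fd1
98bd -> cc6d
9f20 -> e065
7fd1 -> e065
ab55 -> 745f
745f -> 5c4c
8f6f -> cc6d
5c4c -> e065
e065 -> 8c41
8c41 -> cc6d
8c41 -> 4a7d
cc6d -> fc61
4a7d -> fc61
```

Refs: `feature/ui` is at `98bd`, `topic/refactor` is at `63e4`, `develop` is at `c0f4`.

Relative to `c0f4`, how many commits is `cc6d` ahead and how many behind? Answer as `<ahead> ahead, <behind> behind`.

0 ahead, 2 behind

Reachable from cc6d: {cc6d, fc61}.
Reachable from c0f4: {98bd, c0f4, cc6d, fc61}.
Only in cc6d's history (ahead): {} — 0.
Only in c0f4's history (behind): {98bd, c0f4} — 2.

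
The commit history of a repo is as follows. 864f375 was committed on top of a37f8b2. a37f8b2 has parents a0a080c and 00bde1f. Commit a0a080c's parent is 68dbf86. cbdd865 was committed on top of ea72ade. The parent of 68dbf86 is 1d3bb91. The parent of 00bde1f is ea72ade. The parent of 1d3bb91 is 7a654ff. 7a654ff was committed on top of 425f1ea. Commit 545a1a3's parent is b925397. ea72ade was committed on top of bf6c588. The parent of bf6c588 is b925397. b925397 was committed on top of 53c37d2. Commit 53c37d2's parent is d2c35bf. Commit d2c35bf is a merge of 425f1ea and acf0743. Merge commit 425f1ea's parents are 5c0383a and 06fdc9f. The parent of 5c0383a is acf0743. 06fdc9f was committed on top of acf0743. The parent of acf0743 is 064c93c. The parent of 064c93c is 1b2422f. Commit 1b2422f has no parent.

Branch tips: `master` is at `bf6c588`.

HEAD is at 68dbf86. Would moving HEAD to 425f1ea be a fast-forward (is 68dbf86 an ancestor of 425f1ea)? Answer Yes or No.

No

A fast-forward from 68dbf86 to 425f1ea is possible iff 68dbf86 is an ancestor of 425f1ea.
Ancestors of 425f1ea: {064c93c, 06fdc9f, 1b2422f, 425f1ea, 5c0383a, acf0743}.
68dbf86 is not among them, so fast-forward is not possible.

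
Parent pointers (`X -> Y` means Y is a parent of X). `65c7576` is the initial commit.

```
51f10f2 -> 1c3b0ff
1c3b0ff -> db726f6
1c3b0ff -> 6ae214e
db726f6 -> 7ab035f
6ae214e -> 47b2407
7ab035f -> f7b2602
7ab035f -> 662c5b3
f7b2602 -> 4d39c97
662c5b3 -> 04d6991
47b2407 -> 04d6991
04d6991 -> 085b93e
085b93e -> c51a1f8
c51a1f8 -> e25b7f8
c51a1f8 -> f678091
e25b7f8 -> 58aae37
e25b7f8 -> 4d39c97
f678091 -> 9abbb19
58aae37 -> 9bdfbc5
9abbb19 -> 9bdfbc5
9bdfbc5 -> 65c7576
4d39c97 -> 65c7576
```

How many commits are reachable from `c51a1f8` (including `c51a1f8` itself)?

8

Walking parent pointers from c51a1f8: reachable set = {4d39c97, 58aae37, 65c7576, 9abbb19, 9bdfbc5, c51a1f8, e25b7f8, f678091}.
That is 8 commits.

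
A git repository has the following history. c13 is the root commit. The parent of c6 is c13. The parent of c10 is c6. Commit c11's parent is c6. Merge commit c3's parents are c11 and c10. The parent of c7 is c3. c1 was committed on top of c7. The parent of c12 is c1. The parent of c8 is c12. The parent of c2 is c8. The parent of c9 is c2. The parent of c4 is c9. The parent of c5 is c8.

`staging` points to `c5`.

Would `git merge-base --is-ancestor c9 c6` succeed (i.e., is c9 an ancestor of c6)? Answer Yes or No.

Ancestors of c6: {c13, c6}.
c9 is not in that set, so it is not an ancestor of c6.

No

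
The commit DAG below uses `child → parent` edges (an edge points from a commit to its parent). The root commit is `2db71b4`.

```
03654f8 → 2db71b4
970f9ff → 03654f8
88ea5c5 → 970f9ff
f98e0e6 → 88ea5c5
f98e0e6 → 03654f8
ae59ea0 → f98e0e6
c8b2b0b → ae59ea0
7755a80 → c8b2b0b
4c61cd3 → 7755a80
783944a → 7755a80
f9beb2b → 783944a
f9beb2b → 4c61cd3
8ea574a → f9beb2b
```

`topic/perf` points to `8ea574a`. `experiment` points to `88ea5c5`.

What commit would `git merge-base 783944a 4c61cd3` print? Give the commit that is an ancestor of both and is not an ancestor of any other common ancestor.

7755a80

Ancestors of 783944a: {03654f8, 2db71b4, 7755a80, 783944a, 88ea5c5, 970f9ff, ae59ea0, c8b2b0b, f98e0e6}.
Ancestors of 4c61cd3: {03654f8, 2db71b4, 4c61cd3, 7755a80, 88ea5c5, 970f9ff, ae59ea0, c8b2b0b, f98e0e6}.
Common ancestors: {03654f8, 2db71b4, 7755a80, 88ea5c5, 970f9ff, ae59ea0, c8b2b0b, f98e0e6}.
Among these, 7755a80 is not an ancestor of any other common ancestor — it is the merge base.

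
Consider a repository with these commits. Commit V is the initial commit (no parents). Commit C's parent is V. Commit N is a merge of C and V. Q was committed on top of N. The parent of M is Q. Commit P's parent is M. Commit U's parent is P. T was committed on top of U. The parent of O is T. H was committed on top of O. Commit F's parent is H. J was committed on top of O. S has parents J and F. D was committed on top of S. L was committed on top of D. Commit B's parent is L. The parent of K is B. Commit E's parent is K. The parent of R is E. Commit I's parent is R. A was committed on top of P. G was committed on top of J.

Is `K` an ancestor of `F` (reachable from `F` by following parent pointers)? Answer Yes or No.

Ancestors of F: {C, F, H, M, N, O, P, Q, T, U, V}.
K is not in that set, so it is not an ancestor of F.

No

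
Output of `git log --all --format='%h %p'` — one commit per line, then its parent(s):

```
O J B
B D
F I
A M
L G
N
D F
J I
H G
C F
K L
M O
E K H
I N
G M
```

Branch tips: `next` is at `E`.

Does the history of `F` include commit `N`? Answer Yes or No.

Ancestors of F (commits reachable by following parents): {F, I, N}.
N is in that set, so it is an ancestor of F.

Yes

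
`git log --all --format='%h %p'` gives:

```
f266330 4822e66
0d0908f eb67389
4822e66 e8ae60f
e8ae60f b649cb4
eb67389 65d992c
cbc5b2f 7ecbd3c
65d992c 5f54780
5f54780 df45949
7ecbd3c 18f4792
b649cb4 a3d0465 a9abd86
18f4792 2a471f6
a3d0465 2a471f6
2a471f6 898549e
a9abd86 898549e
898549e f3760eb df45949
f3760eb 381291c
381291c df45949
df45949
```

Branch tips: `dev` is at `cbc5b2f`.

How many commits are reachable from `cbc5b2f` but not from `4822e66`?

3

Reachable from cbc5b2f: {18f4792, 2a471f6, 381291c, 7ecbd3c, 898549e, cbc5b2f, df45949, f3760eb}.
Reachable from 4822e66: {2a471f6, 381291c, 4822e66, 898549e, a3d0465, a9abd86, b649cb4, df45949, e8ae60f, f3760eb}.
In cbc5b2f's history but not 4822e66's: {18f4792, 7ecbd3c, cbc5b2f} — 3 commits.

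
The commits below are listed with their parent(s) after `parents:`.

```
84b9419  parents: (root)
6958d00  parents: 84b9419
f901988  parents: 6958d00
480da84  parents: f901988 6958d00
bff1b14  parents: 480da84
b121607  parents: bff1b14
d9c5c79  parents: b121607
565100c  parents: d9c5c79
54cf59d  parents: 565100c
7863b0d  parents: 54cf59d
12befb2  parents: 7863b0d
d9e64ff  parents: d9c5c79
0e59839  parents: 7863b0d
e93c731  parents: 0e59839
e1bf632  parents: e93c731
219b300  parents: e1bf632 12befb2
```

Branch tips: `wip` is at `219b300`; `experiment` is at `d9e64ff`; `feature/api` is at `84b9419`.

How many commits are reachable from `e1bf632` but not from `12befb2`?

Reachable from e1bf632: {0e59839, 480da84, 54cf59d, 565100c, 6958d00, 7863b0d, 84b9419, b121607, bff1b14, d9c5c79, e1bf632, e93c731, f901988}.
Reachable from 12befb2: {12befb2, 480da84, 54cf59d, 565100c, 6958d00, 7863b0d, 84b9419, b121607, bff1b14, d9c5c79, f901988}.
In e1bf632's history but not 12befb2's: {0e59839, e1bf632, e93c731} — 3 commits.

3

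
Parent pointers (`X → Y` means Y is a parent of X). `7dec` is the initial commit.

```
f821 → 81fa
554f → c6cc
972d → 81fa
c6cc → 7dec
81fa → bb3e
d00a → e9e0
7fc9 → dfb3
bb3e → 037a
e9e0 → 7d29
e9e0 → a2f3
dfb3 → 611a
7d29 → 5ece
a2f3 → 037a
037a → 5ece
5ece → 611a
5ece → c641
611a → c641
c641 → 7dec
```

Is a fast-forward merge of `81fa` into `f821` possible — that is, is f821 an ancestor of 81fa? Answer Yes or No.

No

A fast-forward from f821 to 81fa is possible iff f821 is an ancestor of 81fa.
Ancestors of 81fa: {037a, 5ece, 611a, 7dec, 81fa, bb3e, c641}.
f821 is not among them, so fast-forward is not possible.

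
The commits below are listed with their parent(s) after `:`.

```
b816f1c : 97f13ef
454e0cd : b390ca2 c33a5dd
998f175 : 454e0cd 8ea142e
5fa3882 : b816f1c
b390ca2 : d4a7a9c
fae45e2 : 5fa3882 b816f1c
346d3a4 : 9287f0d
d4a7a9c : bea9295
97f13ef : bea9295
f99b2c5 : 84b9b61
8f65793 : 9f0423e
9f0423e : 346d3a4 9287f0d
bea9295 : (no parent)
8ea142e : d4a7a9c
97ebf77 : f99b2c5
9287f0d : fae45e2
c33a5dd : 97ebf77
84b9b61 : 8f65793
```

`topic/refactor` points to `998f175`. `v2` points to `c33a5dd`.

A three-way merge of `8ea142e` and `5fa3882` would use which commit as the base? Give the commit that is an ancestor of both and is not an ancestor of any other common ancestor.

Ancestors of 8ea142e: {8ea142e, bea9295, d4a7a9c}.
Ancestors of 5fa3882: {5fa3882, 97f13ef, b816f1c, bea9295}.
Common ancestors: {bea9295}.
The only common ancestor is bea9295, so it is the merge base.

bea9295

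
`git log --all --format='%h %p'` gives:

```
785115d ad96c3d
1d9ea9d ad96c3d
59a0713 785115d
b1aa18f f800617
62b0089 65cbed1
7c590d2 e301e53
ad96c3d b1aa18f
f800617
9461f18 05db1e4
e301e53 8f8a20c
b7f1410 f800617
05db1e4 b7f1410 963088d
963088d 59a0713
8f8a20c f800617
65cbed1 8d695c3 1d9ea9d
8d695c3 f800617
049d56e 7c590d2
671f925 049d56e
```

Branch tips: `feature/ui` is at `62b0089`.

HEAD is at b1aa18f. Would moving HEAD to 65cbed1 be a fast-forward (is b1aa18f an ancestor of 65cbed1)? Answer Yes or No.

A fast-forward from b1aa18f to 65cbed1 is possible iff b1aa18f is an ancestor of 65cbed1.
Ancestors of 65cbed1: {1d9ea9d, 65cbed1, 8d695c3, ad96c3d, b1aa18f, f800617}.
b1aa18f is among them, so fast-forward is possible.

Yes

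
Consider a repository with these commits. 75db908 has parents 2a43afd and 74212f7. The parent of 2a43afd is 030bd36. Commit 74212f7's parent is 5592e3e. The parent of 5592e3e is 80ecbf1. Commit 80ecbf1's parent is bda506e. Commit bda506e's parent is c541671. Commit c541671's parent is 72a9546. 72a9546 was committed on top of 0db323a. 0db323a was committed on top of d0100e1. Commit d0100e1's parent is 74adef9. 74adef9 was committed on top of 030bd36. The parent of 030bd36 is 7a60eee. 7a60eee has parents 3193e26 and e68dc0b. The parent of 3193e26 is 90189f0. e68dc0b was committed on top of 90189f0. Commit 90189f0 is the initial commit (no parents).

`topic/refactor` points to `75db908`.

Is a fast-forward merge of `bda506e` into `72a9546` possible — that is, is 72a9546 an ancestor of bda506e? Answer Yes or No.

Yes

A fast-forward from 72a9546 to bda506e is possible iff 72a9546 is an ancestor of bda506e.
Ancestors of bda506e: {030bd36, 0db323a, 3193e26, 72a9546, 74adef9, 7a60eee, 90189f0, bda506e, c541671, d0100e1, e68dc0b}.
72a9546 is among them, so fast-forward is possible.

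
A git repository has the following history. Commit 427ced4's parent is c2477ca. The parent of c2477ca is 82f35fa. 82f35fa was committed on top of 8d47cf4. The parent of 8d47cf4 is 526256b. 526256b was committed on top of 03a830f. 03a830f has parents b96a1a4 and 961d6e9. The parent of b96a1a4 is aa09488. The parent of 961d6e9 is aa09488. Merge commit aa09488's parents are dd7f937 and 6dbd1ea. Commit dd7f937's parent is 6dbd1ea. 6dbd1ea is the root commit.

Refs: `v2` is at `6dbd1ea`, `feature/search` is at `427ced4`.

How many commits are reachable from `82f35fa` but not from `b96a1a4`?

Reachable from 82f35fa: {03a830f, 526256b, 6dbd1ea, 82f35fa, 8d47cf4, 961d6e9, aa09488, b96a1a4, dd7f937}.
Reachable from b96a1a4: {6dbd1ea, aa09488, b96a1a4, dd7f937}.
In 82f35fa's history but not b96a1a4's: {03a830f, 526256b, 82f35fa, 8d47cf4, 961d6e9} — 5 commits.

5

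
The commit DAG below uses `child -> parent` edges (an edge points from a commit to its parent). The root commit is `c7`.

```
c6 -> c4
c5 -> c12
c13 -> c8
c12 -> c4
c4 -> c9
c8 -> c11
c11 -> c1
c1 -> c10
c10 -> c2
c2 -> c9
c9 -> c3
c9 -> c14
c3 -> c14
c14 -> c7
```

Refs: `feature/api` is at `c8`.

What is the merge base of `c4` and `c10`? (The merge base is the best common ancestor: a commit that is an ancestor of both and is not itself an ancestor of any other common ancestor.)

c9

Ancestors of c4: {c14, c3, c4, c7, c9}.
Ancestors of c10: {c10, c14, c2, c3, c7, c9}.
Common ancestors: {c14, c3, c7, c9}.
Among these, c9 is not an ancestor of any other common ancestor — it is the merge base.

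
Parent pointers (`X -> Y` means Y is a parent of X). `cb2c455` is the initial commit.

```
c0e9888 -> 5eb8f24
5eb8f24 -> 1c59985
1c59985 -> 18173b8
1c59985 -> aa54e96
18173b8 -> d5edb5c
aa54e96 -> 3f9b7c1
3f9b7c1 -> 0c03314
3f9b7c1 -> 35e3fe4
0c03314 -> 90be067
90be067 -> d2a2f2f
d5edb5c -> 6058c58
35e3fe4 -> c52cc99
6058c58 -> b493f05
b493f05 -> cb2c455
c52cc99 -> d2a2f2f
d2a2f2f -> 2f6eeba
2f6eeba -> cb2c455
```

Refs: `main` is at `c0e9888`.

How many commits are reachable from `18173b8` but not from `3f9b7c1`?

4

Reachable from 18173b8: {18173b8, 6058c58, b493f05, cb2c455, d5edb5c}.
Reachable from 3f9b7c1: {0c03314, 2f6eeba, 35e3fe4, 3f9b7c1, 90be067, c52cc99, cb2c455, d2a2f2f}.
In 18173b8's history but not 3f9b7c1's: {18173b8, 6058c58, b493f05, d5edb5c} — 4 commits.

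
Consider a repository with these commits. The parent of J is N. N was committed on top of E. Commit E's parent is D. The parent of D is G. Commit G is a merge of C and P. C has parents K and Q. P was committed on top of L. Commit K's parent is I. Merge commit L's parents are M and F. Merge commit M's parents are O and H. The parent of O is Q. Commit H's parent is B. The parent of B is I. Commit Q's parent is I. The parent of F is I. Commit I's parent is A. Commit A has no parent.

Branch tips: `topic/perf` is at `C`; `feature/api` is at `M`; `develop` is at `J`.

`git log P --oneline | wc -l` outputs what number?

Walking parent pointers from P: reachable set = {A, B, F, H, I, L, M, O, P, Q}.
That is 10 commits.

10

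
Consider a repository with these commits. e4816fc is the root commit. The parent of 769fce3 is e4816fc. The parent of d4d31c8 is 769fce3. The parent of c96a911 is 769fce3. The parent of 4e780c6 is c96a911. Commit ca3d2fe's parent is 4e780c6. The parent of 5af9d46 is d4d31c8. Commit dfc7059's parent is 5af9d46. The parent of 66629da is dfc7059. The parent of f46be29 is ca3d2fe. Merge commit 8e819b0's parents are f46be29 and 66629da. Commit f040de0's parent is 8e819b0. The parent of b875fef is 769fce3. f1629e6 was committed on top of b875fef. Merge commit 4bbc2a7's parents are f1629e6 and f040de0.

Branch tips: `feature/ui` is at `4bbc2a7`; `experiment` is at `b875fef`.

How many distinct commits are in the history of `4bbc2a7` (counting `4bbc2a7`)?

15

Walking parent pointers from 4bbc2a7: reachable set = {4bbc2a7, 4e780c6, 5af9d46, 66629da, 769fce3, 8e819b0, b875fef, c96a911, ca3d2fe, d4d31c8, dfc7059, e4816fc, f040de0, f1629e6, f46be29}.
That is 15 commits.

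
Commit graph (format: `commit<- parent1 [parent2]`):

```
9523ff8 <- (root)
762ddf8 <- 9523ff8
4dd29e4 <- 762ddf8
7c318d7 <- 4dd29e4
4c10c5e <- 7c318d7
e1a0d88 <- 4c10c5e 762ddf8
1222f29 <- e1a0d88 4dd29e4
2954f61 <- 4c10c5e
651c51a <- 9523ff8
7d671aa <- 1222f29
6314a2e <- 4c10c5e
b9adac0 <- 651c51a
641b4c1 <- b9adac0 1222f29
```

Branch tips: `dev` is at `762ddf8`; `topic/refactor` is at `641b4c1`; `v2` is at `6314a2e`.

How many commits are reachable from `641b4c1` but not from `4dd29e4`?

Reachable from 641b4c1: {1222f29, 4c10c5e, 4dd29e4, 641b4c1, 651c51a, 762ddf8, 7c318d7, 9523ff8, b9adac0, e1a0d88}.
Reachable from 4dd29e4: {4dd29e4, 762ddf8, 9523ff8}.
In 641b4c1's history but not 4dd29e4's: {1222f29, 4c10c5e, 641b4c1, 651c51a, 7c318d7, b9adac0, e1a0d88} — 7 commits.

7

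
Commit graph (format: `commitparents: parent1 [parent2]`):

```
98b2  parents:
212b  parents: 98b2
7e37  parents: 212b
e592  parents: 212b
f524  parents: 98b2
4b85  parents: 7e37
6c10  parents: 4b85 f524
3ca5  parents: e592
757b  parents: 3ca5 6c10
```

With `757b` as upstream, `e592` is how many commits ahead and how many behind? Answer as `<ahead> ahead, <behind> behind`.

0 ahead, 6 behind

Reachable from e592: {212b, 98b2, e592}.
Reachable from 757b: {212b, 3ca5, 4b85, 6c10, 757b, 7e37, 98b2, e592, f524}.
Only in e592's history (ahead): {} — 0.
Only in 757b's history (behind): {3ca5, 4b85, 6c10, 757b, 7e37, f524} — 6.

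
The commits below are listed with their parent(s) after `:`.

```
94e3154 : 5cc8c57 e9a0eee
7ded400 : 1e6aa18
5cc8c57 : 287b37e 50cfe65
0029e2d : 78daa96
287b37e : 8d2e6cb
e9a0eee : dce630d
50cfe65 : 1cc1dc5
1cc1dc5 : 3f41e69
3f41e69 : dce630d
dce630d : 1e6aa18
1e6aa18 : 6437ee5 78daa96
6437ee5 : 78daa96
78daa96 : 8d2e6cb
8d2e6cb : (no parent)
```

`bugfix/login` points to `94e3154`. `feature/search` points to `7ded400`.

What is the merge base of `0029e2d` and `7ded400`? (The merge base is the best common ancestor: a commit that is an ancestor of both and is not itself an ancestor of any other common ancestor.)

Ancestors of 0029e2d: {0029e2d, 78daa96, 8d2e6cb}.
Ancestors of 7ded400: {1e6aa18, 6437ee5, 78daa96, 7ded400, 8d2e6cb}.
Common ancestors: {78daa96, 8d2e6cb}.
Among these, 78daa96 is not an ancestor of any other common ancestor — it is the merge base.

78daa96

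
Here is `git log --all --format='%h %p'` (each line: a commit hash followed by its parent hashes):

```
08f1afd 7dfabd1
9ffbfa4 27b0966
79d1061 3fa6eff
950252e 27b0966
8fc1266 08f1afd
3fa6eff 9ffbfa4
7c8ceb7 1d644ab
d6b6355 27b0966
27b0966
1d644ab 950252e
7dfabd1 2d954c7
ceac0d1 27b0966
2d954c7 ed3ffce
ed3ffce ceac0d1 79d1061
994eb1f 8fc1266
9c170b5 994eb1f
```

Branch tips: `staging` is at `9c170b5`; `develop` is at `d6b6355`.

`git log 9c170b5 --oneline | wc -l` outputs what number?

Walking parent pointers from 9c170b5: reachable set = {08f1afd, 27b0966, 2d954c7, 3fa6eff, 79d1061, 7dfabd1, 8fc1266, 994eb1f, 9c170b5, 9ffbfa4, ceac0d1, ed3ffce}.
That is 12 commits.

12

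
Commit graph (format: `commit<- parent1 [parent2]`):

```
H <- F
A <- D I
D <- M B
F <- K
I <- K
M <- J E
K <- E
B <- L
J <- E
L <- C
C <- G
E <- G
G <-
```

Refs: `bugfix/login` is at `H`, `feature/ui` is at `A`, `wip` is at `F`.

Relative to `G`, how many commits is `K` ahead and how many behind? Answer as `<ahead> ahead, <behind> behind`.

2 ahead, 0 behind

Reachable from K: {E, G, K}.
Reachable from G: {G}.
Only in K's history (ahead): {E, K} — 2.
Only in G's history (behind): {} — 0.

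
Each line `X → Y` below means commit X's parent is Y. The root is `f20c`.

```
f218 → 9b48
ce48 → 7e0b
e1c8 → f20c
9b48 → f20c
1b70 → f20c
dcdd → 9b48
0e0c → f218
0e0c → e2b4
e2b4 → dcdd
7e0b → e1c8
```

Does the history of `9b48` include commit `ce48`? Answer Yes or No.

No

Ancestors of 9b48: {9b48, f20c}.
ce48 is not in that set, so it is not an ancestor of 9b48.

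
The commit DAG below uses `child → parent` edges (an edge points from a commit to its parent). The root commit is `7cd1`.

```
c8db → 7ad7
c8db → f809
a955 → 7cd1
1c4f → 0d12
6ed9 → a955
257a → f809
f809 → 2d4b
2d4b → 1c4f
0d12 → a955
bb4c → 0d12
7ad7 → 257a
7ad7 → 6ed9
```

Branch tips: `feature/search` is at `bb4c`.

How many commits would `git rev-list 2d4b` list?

Walking parent pointers from 2d4b: reachable set = {0d12, 1c4f, 2d4b, 7cd1, a955}.
That is 5 commits.

5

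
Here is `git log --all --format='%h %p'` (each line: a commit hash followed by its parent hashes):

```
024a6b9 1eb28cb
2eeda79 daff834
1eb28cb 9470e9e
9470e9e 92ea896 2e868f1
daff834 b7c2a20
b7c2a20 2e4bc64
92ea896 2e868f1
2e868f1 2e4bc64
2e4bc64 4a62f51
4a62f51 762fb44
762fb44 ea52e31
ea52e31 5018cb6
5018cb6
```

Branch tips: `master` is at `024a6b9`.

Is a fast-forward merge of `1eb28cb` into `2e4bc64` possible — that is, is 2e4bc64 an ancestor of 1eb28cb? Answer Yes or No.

Yes

A fast-forward from 2e4bc64 to 1eb28cb is possible iff 2e4bc64 is an ancestor of 1eb28cb.
Ancestors of 1eb28cb: {1eb28cb, 2e4bc64, 2e868f1, 4a62f51, 5018cb6, 762fb44, 92ea896, 9470e9e, ea52e31}.
2e4bc64 is among them, so fast-forward is possible.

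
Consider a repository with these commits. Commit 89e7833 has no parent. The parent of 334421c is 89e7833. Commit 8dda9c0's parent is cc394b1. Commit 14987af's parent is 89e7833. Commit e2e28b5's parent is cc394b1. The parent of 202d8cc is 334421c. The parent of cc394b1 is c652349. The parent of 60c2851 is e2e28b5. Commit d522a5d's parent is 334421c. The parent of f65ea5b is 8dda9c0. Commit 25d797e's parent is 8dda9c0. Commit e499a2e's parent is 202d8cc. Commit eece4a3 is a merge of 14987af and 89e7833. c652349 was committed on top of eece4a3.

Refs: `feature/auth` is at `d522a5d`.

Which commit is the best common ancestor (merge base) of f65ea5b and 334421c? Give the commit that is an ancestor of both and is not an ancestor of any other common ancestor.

89e7833

Ancestors of f65ea5b: {14987af, 89e7833, 8dda9c0, c652349, cc394b1, eece4a3, f65ea5b}.
Ancestors of 334421c: {334421c, 89e7833}.
Common ancestors: {89e7833}.
The only common ancestor is 89e7833, so it is the merge base.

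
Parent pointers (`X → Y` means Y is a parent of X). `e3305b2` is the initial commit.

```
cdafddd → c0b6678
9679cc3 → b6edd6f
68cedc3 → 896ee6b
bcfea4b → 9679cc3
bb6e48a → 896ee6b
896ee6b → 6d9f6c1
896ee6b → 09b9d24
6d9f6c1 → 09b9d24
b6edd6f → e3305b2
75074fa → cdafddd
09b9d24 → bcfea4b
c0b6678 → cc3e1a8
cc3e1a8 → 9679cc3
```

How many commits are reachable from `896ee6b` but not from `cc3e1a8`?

4

Reachable from 896ee6b: {09b9d24, 6d9f6c1, 896ee6b, 9679cc3, b6edd6f, bcfea4b, e3305b2}.
Reachable from cc3e1a8: {9679cc3, b6edd6f, cc3e1a8, e3305b2}.
In 896ee6b's history but not cc3e1a8's: {09b9d24, 6d9f6c1, 896ee6b, bcfea4b} — 4 commits.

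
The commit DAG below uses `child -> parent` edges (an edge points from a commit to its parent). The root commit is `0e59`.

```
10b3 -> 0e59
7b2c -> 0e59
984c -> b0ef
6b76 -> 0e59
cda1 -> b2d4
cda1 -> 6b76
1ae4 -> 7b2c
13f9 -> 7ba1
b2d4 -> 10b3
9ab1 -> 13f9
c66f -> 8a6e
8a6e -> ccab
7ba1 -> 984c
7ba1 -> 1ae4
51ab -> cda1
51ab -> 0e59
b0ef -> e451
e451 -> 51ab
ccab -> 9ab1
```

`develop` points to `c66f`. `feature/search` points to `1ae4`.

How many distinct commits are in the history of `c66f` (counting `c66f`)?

Walking parent pointers from c66f: reachable set = {0e59, 10b3, 13f9, 1ae4, 51ab, 6b76, 7b2c, 7ba1, 8a6e, 984c, 9ab1, b0ef, b2d4, c66f, ccab, cda1, e451}.
That is 17 commits.

17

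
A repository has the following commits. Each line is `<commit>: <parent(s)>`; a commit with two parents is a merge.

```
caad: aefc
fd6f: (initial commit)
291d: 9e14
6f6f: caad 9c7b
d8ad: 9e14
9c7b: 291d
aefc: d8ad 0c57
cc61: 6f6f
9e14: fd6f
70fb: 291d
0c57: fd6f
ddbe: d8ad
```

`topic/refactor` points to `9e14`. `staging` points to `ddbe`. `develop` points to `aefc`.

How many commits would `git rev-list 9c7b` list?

Walking parent pointers from 9c7b: reachable set = {291d, 9c7b, 9e14, fd6f}.
That is 4 commits.

4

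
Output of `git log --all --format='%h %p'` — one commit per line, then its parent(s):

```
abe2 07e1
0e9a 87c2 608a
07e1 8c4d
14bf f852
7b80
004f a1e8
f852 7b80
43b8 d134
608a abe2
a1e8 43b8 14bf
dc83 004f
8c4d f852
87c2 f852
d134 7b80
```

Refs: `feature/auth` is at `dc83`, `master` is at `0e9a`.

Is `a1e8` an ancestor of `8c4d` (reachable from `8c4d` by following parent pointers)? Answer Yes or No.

Ancestors of 8c4d: {7b80, 8c4d, f852}.
a1e8 is not in that set, so it is not an ancestor of 8c4d.

No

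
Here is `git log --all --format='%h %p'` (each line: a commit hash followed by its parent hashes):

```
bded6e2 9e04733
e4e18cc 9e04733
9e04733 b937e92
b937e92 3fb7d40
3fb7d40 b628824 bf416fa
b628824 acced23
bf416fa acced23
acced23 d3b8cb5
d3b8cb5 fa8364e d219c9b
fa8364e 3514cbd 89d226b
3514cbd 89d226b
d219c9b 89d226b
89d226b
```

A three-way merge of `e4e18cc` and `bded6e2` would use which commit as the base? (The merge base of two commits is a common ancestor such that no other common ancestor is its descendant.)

9e04733

Ancestors of e4e18cc: {3514cbd, 3fb7d40, 89d226b, 9e04733, acced23, b628824, b937e92, bf416fa, d219c9b, d3b8cb5, e4e18cc, fa8364e}.
Ancestors of bded6e2: {3514cbd, 3fb7d40, 89d226b, 9e04733, acced23, b628824, b937e92, bded6e2, bf416fa, d219c9b, d3b8cb5, fa8364e}.
Common ancestors: {3514cbd, 3fb7d40, 89d226b, 9e04733, acced23, b628824, b937e92, bf416fa, d219c9b, d3b8cb5, fa8364e}.
Among these, 9e04733 is not an ancestor of any other common ancestor — it is the merge base.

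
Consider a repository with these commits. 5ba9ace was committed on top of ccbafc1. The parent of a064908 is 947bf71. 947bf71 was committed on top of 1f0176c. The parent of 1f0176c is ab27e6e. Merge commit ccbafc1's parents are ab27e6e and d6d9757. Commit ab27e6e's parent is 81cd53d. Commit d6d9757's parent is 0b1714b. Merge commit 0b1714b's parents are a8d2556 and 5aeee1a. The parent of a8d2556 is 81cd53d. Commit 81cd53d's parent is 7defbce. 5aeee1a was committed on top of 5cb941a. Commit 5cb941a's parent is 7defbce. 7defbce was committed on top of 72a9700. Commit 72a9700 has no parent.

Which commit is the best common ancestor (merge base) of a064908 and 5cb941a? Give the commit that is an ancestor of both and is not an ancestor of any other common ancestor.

7defbce

Ancestors of a064908: {1f0176c, 72a9700, 7defbce, 81cd53d, 947bf71, a064908, ab27e6e}.
Ancestors of 5cb941a: {5cb941a, 72a9700, 7defbce}.
Common ancestors: {72a9700, 7defbce}.
Among these, 7defbce is not an ancestor of any other common ancestor — it is the merge base.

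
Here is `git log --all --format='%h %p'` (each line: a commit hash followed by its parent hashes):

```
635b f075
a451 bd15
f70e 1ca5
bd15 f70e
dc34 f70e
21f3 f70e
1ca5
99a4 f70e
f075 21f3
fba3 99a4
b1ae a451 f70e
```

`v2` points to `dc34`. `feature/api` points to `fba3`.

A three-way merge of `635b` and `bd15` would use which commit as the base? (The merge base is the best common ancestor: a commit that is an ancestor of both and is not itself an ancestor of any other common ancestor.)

Ancestors of 635b: {1ca5, 21f3, 635b, f075, f70e}.
Ancestors of bd15: {1ca5, bd15, f70e}.
Common ancestors: {1ca5, f70e}.
Among these, f70e is not an ancestor of any other common ancestor — it is the merge base.

f70e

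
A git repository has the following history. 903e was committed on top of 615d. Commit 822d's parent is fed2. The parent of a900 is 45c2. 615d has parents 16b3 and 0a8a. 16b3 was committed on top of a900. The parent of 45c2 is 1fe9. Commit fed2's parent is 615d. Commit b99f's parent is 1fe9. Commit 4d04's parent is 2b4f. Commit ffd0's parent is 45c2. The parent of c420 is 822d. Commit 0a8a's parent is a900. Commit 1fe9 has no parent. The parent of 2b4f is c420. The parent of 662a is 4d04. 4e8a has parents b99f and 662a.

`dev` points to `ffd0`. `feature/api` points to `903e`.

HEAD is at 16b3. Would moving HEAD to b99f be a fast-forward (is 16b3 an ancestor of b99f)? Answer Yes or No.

A fast-forward from 16b3 to b99f is possible iff 16b3 is an ancestor of b99f.
Ancestors of b99f: {1fe9, b99f}.
16b3 is not among them, so fast-forward is not possible.

No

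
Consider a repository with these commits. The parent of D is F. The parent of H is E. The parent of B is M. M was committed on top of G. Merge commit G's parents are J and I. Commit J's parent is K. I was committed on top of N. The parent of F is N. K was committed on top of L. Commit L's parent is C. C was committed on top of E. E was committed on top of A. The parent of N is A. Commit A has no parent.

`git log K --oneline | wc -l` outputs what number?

5

Walking parent pointers from K: reachable set = {A, C, E, K, L}.
That is 5 commits.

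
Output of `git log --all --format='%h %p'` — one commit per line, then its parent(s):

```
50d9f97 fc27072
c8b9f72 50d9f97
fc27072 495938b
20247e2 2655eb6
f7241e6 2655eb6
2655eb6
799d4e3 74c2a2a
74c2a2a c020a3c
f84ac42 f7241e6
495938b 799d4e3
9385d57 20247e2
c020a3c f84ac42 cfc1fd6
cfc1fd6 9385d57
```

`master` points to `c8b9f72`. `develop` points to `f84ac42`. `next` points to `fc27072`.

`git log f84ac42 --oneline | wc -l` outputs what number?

3

Walking parent pointers from f84ac42: reachable set = {2655eb6, f7241e6, f84ac42}.
That is 3 commits.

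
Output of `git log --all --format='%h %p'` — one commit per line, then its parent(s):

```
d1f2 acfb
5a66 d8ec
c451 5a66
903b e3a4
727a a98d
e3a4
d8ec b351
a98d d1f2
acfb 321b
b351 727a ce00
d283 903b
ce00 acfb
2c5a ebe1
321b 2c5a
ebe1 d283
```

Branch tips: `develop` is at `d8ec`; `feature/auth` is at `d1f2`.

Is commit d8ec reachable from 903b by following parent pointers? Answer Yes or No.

No

Ancestors of 903b: {903b, e3a4}.
d8ec is not in that set, so it is not an ancestor of 903b.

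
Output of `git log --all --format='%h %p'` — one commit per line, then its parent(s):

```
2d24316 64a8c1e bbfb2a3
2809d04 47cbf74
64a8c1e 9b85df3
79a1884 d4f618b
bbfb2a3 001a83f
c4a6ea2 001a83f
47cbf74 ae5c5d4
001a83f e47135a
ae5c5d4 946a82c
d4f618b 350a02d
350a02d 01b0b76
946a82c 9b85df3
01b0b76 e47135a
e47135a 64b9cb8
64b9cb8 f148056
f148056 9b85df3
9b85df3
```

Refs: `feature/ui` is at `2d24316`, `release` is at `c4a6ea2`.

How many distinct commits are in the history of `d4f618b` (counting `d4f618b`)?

Walking parent pointers from d4f618b: reachable set = {01b0b76, 350a02d, 64b9cb8, 9b85df3, d4f618b, e47135a, f148056}.
That is 7 commits.

7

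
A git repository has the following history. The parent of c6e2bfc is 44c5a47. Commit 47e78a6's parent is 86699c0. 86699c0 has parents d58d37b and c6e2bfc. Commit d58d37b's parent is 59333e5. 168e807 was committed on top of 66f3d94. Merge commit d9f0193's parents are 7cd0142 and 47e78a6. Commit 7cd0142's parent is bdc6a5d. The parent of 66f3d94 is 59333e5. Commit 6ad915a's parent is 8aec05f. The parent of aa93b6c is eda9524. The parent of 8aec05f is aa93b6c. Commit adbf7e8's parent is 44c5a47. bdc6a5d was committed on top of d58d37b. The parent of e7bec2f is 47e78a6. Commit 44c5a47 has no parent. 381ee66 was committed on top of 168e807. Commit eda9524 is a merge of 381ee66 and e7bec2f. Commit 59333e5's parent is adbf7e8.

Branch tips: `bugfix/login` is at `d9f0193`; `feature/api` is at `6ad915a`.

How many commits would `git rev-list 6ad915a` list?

Walking parent pointers from 6ad915a: reachable set = {168e807, 381ee66, 44c5a47, 47e78a6, 59333e5, 66f3d94, 6ad915a, 86699c0, 8aec05f, aa93b6c, adbf7e8, c6e2bfc, d58d37b, e7bec2f, eda9524}.
That is 15 commits.

15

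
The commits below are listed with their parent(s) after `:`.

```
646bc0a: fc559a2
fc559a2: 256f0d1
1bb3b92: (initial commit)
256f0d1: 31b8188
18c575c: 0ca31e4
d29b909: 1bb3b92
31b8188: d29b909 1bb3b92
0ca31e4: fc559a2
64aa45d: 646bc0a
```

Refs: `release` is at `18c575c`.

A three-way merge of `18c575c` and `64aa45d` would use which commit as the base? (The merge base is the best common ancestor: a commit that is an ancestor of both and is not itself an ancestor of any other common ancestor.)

fc559a2

Ancestors of 18c575c: {0ca31e4, 18c575c, 1bb3b92, 256f0d1, 31b8188, d29b909, fc559a2}.
Ancestors of 64aa45d: {1bb3b92, 256f0d1, 31b8188, 646bc0a, 64aa45d, d29b909, fc559a2}.
Common ancestors: {1bb3b92, 256f0d1, 31b8188, d29b909, fc559a2}.
Among these, fc559a2 is not an ancestor of any other common ancestor — it is the merge base.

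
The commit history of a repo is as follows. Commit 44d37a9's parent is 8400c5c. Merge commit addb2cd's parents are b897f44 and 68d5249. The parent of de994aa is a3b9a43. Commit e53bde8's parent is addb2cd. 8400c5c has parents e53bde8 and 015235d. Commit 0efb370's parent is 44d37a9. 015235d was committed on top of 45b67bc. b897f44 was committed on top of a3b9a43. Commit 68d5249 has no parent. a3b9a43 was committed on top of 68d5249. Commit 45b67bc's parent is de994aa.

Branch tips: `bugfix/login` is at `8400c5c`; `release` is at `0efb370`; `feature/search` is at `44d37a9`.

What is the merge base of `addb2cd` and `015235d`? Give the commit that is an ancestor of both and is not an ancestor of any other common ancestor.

Ancestors of addb2cd: {68d5249, a3b9a43, addb2cd, b897f44}.
Ancestors of 015235d: {015235d, 45b67bc, 68d5249, a3b9a43, de994aa}.
Common ancestors: {68d5249, a3b9a43}.
Among these, a3b9a43 is not an ancestor of any other common ancestor — it is the merge base.

a3b9a43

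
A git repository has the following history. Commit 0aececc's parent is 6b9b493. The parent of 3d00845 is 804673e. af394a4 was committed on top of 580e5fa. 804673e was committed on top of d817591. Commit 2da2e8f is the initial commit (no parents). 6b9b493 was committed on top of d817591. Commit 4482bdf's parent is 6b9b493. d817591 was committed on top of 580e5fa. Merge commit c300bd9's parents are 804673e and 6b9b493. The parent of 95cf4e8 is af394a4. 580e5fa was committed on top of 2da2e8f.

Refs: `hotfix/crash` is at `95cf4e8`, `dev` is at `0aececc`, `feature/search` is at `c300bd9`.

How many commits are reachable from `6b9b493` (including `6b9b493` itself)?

Walking parent pointers from 6b9b493: reachable set = {2da2e8f, 580e5fa, 6b9b493, d817591}.
That is 4 commits.

4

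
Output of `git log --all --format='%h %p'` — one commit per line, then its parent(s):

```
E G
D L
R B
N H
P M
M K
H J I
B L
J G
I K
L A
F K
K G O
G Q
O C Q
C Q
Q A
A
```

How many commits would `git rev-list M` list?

7

Walking parent pointers from M: reachable set = {A, C, G, K, M, O, Q}.
That is 7 commits.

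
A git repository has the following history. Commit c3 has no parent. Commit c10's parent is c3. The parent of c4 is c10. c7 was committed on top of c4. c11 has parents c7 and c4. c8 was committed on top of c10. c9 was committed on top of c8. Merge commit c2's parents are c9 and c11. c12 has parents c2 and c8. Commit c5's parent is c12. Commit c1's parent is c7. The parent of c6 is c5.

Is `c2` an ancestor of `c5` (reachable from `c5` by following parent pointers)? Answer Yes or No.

Yes

Ancestors of c5 (commits reachable by following parents): {c10, c11, c12, c2, c3, c4, c5, c7, c8, c9}.
c2 is in that set, so it is an ancestor of c5.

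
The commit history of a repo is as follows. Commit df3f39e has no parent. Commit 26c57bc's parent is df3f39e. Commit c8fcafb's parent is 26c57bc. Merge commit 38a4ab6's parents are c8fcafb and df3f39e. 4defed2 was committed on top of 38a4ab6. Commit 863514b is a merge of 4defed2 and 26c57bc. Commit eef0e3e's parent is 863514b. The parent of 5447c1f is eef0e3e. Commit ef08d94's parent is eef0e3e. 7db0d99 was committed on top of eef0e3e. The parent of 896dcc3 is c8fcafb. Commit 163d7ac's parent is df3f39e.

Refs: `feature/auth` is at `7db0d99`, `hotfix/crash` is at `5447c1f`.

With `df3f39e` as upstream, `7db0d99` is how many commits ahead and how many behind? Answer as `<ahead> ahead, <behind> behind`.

Reachable from 7db0d99: {26c57bc, 38a4ab6, 4defed2, 7db0d99, 863514b, c8fcafb, df3f39e, eef0e3e}.
Reachable from df3f39e: {df3f39e}.
Only in 7db0d99's history (ahead): {26c57bc, 38a4ab6, 4defed2, 7db0d99, 863514b, c8fcafb, eef0e3e} — 7.
Only in df3f39e's history (behind): {} — 0.

7 ahead, 0 behind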